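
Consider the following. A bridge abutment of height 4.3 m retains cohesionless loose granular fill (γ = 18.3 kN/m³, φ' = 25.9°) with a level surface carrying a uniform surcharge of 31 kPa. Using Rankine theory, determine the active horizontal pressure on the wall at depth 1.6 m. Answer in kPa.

K_a = (1 − sin φ)/(1 + sin φ) = 0.3920.
σ_v = γz + q = 18.3 × 1.6 + 31 = 60.28 kPa.
σ_h = K_a σ_v = 0.3920 × 60.28 = 23.63 kPa.

23.6 kPa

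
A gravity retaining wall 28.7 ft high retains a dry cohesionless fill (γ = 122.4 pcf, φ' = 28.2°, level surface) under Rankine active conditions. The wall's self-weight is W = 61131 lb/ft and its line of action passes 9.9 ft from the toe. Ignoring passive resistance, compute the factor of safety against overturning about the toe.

3.50

K_a = tan²(45° − 28.2°/2) = 0.3582.
P_a = ½K_aγH² = 0.5×0.3582×122.4×28.7² = 18060 lb/ft, acting at H/3 = 9.567 ft above the base.
Overturning moment M_o = P_a × H/3 = 18060 × 9.567 = 172700.
Resisting moment M_r = W × 9.9 = 61131 × 9.9 = 605200.
FS_overturning = M_r/M_o = 605200/172700 = 3.504.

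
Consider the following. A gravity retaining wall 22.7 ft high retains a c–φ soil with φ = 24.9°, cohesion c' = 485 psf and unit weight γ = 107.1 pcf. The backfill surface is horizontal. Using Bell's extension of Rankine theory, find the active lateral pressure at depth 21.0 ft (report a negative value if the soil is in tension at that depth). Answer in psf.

K_a = (1 − sin φ)/(1 + sin φ) = 0.4074.
σ_a = K_a γ z − 2c√K_a = 0.4074×107.1×21.0 − 2×485×0.6383 = 297.2 psf.

297 psf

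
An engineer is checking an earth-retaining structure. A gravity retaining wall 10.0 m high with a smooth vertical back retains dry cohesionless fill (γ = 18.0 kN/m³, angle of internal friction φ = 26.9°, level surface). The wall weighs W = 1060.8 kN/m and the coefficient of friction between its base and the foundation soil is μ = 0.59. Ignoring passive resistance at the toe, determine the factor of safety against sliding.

1.84

K_a = tan²(45° − 26.9°/2) = 0.3770.
P_a = ½K_aγH² = 0.5×0.3770×18.0×10.0² = 339.3 kN/m, acting at H/3 = 3.333 m above the base.
FS_sliding = μW / P_a = 0.59×1060.8 / 339.3 = 1.845.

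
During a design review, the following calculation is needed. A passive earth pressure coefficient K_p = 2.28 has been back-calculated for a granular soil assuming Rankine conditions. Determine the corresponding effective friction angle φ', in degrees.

K_p = (1+sin φ)/(1−sin φ) ⇒ sin φ = (K_p − 1)/(K_p + 1) = 0.3902.
φ = arcsin(0.3902) = 22.97°.

23.0°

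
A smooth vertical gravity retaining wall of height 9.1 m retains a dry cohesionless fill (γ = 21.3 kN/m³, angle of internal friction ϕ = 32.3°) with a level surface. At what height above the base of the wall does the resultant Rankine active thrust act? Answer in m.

K_a = 0.3035.
The pressure distribution is triangular, so the resultant acts at H/3 above the base = 9.1/3 = 3.033 m.

3.03 m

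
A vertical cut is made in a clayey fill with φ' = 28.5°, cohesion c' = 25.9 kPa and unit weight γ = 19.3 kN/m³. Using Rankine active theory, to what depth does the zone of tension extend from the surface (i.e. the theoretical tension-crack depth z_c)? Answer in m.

4.51 m

K_a = tan²(45° − 28.5°/2) = 0.3540; √K_a = 0.5949.
The active pressure is zero where K_a γ z = 2c√K_a, so z_c = 2c/(γ√K_a) = 2×25.9/(19.3×0.5949) = 4.511 m.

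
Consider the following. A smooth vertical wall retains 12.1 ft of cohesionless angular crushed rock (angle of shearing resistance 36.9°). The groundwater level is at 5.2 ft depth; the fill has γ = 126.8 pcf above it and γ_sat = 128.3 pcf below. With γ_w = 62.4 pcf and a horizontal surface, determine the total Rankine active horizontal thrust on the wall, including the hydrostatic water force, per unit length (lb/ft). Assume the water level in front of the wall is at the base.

3440 lb/ft

K_a = tan²(45° − φ/2) = 0.2497.
γ' = 128.3 − 62.4 = 65.90 pcf. Depth below WT = 6.9 ft.
σ'_h at WT = K_a γ d_w = 164.6 psf; at base = 164.6 + K_a γ' × 6.9 = 278.2 psf.
P₁ (0–5.2 ft) = ½×164.6×5.2 = 428.0. P₂ (5.2–12.1 ft) = ½(164.6+278.2)×6.9 = 1528.
P_w = ½ γ_w h₂² = 0.5×62.4×6.9² = 1485. Total = 428.0+1528+1485 = 3441 lb/ft.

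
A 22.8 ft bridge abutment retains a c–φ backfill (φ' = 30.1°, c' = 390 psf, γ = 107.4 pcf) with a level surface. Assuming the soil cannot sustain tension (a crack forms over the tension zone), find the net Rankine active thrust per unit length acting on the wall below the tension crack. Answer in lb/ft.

K_a = 0.3320; √K_a = 0.5762.
Tension-crack depth z_c = 2c/(γ√K_a) = 2×390/(107.4×0.5762) = 12.60 ft.
σ_a at base = K_a γ H − 2c√K_a = 0.3320×107.4×22.8 − 2×390×0.5762 = 363.5 psf.
P_a = ½ × 363.5 × (H − z_c) = 0.5×363.5×10.20 = 1853 lb/ft.

1850 lb/ft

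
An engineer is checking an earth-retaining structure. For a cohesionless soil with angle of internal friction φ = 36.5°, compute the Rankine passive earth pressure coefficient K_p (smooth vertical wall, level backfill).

3.94

K_p = (1 + sin φ)/(1 − sin φ) = tan²(45° + 36.5°/2) = 3.936.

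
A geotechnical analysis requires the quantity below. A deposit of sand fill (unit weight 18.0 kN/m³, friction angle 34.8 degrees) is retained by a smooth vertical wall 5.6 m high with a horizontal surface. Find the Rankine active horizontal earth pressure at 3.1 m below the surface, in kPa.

K_a = (1 − sin φ)/(1 + sin φ) = 0.2733.
σ_h = K_a γ z = 0.2733 × 18.0 × 3.1 = 15.25 kPa.

15.3 kPa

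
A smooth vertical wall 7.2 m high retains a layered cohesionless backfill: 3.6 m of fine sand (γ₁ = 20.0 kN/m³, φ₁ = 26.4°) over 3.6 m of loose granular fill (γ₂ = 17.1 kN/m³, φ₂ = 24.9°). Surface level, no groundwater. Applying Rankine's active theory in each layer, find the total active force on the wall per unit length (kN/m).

201 kN/m

K_a1 = tan²(45°−26.4°/2) = 0.3844; K_a2 = tan²(45°−24.9°/2) = 0.4074.
Layer 1: σ at base = K_a1 γ₁ h₁ = 27.68 kPa; P₁ = ½×27.68×3.6 = 49.82.
Layer 2: σ_v at top = γ₁h₁ = 72.00; σ_h top = K_a2×72.00 = 29.33; σ_h base = K_a2×(72.00+17.1×3.6) = 54.42.
P₂ = ½(29.33+54.42)×3.6 = 150.8. Total P_a = 49.82+150.8 = 200.6 kN/m.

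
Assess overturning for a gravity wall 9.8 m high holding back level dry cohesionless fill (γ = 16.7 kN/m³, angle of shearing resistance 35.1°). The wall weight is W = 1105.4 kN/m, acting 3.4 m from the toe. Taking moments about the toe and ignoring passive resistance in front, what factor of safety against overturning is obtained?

K_a = tan²(45° − 35.1°/2) = 0.2698.
P_a = ½K_aγH² = 0.5×0.2698×16.7×9.8² = 216.4 kN/m, acting at H/3 = 3.267 m above the base.
Overturning moment M_o = P_a × H/3 = 216.4 × 3.267 = 706.9.
Resisting moment M_r = W × 3.4 = 1105.4 × 3.4 = 3758.
FS_overturning = M_r/M_o = 3758/706.9 = 5.317.

5.32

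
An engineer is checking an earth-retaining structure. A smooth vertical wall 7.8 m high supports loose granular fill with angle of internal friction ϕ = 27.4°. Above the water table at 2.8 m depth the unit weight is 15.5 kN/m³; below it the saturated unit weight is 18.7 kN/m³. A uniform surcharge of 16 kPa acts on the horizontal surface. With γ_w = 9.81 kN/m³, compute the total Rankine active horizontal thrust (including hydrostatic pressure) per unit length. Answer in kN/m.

313 kN/m

K_a = tan²(45° − φ/2) = 0.3697.
γ' = 18.7 − 9.81 = 8.890 kN/m³. h₂ = H − d_w = 5.0 m.
σ'_h: at surface K_a·q = 5.915; at WT K_a(q+γd_w) = 21.96; at base K_a(q+γd_w+γ'h₂) = 38.39 kPa.
P₁ = ½(5.915+21.96)×2.8 = 39.02; P₂ = ½(21.96+38.39)×5.0 = 150.9; P_w = ½γ_w h₂² = 122.6.
Total = 39.02+150.9+122.6 = 312.5 kN/m.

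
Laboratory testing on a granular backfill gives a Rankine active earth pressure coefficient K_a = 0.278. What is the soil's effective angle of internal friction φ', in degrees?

34.4°

K_a = tan²(45° − φ/2) ⇒ 45° − φ/2 = arctan(√0.278) = 27.80°.
φ = 2(45° − 27.80°) = 34.40°.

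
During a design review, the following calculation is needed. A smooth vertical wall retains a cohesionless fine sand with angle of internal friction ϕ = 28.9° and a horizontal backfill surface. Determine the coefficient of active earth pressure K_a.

0.348

K_a = tan²(45° − φ/2) = tan²(30.55°) = 0.3484.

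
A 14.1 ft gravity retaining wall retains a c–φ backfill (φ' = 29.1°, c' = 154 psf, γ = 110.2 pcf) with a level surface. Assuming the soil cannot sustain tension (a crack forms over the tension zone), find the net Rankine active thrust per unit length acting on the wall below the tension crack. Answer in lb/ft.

K_a = 0.3456; √K_a = 0.5879.
Tension-crack depth z_c = 2c/(γ√K_a) = 2×154/(110.2×0.5879) = 4.754 ft.
σ_a at base = K_a γ H − 2c√K_a = 0.3456×110.2×14.1 − 2×154×0.5879 = 355.9 psf.
P_a = ½ × 355.9 × (H − z_c) = 0.5×355.9×9.346 = 1663 lb/ft.

1660 lb/ft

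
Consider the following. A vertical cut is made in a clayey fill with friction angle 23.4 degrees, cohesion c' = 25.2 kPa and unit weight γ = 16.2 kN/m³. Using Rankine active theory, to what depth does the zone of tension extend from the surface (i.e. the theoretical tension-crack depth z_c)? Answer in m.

4.74 m

K_a = tan²(45° − 23.4°/2) = 0.4315; √K_a = 0.6569.
The active pressure is zero where K_a γ z = 2c√K_a, so z_c = 2c/(γ√K_a) = 2×25.2/(16.2×0.6569) = 4.736 m.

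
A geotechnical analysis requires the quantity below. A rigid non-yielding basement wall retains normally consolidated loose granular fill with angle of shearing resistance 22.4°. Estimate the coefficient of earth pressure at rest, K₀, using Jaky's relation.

0.619

K₀ = 1 − sin φ' = 1 − sin 22.4° = 0.6189.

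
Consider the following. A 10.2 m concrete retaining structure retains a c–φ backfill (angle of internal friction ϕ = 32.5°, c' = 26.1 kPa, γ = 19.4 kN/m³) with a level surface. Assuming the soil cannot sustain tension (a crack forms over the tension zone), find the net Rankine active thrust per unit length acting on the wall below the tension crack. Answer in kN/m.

81.9 kN/m

K_a = 0.3010; √K_a = 0.5486.
Tension-crack depth z_c = 2c/(γ√K_a) = 2×26.1/(19.4×0.5486) = 4.905 m.
σ_a at base = K_a γ H − 2c√K_a = 0.3010×19.4×10.2 − 2×26.1×0.5486 = 30.92 kPa.
P_a = ½ × 30.92 × (H − z_c) = 0.5×30.92×5.295 = 81.87 kN/m.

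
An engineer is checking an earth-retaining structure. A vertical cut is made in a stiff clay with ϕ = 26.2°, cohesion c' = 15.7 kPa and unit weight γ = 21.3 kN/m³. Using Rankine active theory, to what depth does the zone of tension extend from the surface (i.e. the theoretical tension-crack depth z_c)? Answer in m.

K_a = tan²(45° − 26.2°/2) = 0.3874; √K_a = 0.6224.
The active pressure is zero where K_a γ z = 2c√K_a, so z_c = 2c/(γ√K_a) = 2×15.7/(21.3×0.6224) = 2.368 m.

2.37 m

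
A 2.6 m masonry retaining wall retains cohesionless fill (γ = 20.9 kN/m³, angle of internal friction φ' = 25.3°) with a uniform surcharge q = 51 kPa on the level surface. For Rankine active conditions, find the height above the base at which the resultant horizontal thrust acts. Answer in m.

K_a = 0.4012.
Triangular part P₁ = ½K_aγH² = 28.34 at H/3 = 0.8667 m; rectangular part P₂ = K_a q H = 53.20 at H/2 = 1.300 m.
ȳ = (P₁·0.8667 + P₂·1.300)/(P₁+P₂) = 1.149 m.

1.15 m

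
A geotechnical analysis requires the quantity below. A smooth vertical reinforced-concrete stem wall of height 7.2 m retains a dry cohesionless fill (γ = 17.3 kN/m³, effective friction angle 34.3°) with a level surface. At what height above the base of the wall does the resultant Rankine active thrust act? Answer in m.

K_a = 0.2792.
The pressure distribution is triangular, so the resultant acts at H/3 above the base = 7.2/3 = 2.400 m.

2.40 m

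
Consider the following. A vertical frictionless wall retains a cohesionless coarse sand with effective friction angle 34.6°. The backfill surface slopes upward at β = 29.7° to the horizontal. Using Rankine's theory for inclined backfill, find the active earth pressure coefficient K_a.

K_a = cos β · (cos β − √(cos²β − cos²φ)) / (cos β + √(cos²β − cos²φ)).
cos β = 0.8686, cos φ = 0.8231, √(cos²β − cos²φ) = 0.2774.
K_a = 0.8686 × (0.8686 − 0.2774)/(0.8686 + 0.2774) = 0.4481.

0.448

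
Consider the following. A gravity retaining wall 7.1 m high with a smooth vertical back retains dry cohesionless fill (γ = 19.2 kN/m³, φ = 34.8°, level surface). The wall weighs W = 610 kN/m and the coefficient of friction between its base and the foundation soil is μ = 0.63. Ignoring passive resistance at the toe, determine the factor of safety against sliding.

K_a = tan²(45° − 34.8°/2) = 0.2733.
P_a = ½K_aγH² = 0.5×0.2733×19.2×7.1² = 132.3 kN/m, acting at H/3 = 2.367 m above the base.
FS_sliding = μW / P_a = 0.63×610 / 132.3 = 2.906.

2.91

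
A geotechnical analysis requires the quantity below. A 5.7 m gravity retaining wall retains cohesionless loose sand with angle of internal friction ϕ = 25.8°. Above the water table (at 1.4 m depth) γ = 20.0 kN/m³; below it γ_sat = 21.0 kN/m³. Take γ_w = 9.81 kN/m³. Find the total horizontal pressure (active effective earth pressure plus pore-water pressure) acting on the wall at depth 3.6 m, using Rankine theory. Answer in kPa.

42.3 kPa

K_a = (1 − sin φ)/(1 + sin φ) = 0.3935.
γ' = 21.0 − 9.81 = 11.19 kN/m³.
Effective vertical stress at 3.6 m: σ'_v = 20.0×1.4 + 11.19×2.20 = 52.62 kPa.
σ'_h = K_a σ'_v = 0.3935 × 52.62 = 20.71 kPa; u = γ_w × 2.20 = 21.58 kPa.
Total σ_h = 20.71 + 21.58 = 42.29 kPa.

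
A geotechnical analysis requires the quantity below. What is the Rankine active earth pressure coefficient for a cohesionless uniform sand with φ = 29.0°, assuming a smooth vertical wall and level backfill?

0.347

K_a = (1 − sin φ)/(1 + sin φ) = (1 − sin 29.0°)/(1 + sin 29.0°) = 0.3470.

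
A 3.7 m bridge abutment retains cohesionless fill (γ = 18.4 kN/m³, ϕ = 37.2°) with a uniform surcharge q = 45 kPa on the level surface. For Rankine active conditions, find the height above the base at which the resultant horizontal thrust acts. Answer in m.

1.58 m

K_a = 0.2464.
Triangular part P₁ = ½K_aγH² = 31.04 at H/3 = 1.233 m; rectangular part P₂ = K_a q H = 41.03 at H/2 = 1.850 m.
ȳ = (P₁·1.233 + P₂·1.850)/(P₁+P₂) = 1.584 m.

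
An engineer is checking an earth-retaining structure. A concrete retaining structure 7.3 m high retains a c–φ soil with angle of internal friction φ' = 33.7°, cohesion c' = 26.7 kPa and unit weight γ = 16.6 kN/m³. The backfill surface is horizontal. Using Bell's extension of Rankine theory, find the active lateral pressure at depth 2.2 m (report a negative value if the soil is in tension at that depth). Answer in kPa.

K_a = (1 − sin φ)/(1 + sin φ) = 0.2863.
σ_a = K_a γ z − 2c√K_a = 0.2863×16.6×2.2 − 2×26.7×0.5351 = -18.12 kPa.

-18.1 kPa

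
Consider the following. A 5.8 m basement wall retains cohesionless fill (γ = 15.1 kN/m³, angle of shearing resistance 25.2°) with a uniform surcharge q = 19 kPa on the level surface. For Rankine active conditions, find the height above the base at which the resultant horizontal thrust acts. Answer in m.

2.23 m

K_a = 0.4027.
Triangular part P₁ = ½K_aγH² = 102.3 at H/3 = 1.933 m; rectangular part P₂ = K_a q H = 44.38 at H/2 = 2.900 m.
ȳ = (P₁·1.933 + P₂·2.900)/(P₁+P₂) = 2.226 m.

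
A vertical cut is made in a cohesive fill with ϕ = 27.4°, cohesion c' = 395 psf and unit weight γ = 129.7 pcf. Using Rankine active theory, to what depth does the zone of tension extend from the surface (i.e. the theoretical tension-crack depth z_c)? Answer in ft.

10.0 ft

K_a = tan²(45° − 27.4°/2) = 0.3697; √K_a = 0.6080.
The active pressure is zero where K_a γ z = 2c√K_a, so z_c = 2c/(γ√K_a) = 2×395/(129.7×0.6080) = 10.02 ft.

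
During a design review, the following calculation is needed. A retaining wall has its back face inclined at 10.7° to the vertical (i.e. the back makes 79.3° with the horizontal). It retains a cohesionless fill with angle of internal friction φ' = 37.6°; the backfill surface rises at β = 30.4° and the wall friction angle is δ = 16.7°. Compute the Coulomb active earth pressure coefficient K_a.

K_a = sin²(α+φ) / [sin²α · sin(α−δ) · (1 + √{sin(φ+δ)sin(φ−β) / (sin(α−δ)sin(α+β))})²].
With α = 79.3°, φ = 37.6°, δ = 16.7°, β = 30.4°: K_a = 0.5099.

0.510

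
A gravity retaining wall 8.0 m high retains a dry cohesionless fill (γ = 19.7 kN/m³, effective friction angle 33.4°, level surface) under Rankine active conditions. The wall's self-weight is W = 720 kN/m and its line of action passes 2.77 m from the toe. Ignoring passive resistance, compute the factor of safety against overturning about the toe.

4.09

K_a = tan²(45° − 33.4°/2) = 0.2899.
P_a = ½K_aγH² = 0.5×0.2899×19.7×8.0² = 182.8 kN/m, acting at H/3 = 2.667 m above the base.
Overturning moment M_o = P_a × H/3 = 182.8 × 2.667 = 487.4.
Resisting moment M_r = W × 2.77 = 720 × 2.77 = 1994.
FS_overturning = M_r/M_o = 1994/487.4 = 4.092.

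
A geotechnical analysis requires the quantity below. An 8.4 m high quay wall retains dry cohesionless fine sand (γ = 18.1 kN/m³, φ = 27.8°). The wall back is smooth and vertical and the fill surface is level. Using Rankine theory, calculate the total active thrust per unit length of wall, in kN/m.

232 kN/m

K_a = tan²(45° − φ/2) = 0.3639.
P_a = ½ K_a γ H² = 0.5 × 0.3639 × 18.1 × 8.4² = 232.4 kN/m.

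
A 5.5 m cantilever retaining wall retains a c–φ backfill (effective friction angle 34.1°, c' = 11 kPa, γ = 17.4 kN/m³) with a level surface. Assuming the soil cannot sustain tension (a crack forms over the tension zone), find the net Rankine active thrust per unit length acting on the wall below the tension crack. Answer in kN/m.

K_a = 0.2815; √K_a = 0.5306.
Tension-crack depth z_c = 2c/(γ√K_a) = 2×11/(17.4×0.5306) = 2.383 m.
σ_a at base = K_a γ H − 2c√K_a = 0.2815×17.4×5.5 − 2×11×0.5306 = 15.27 kPa.
P_a = ½ × 15.27 × (H − z_c) = 0.5×15.27×3.117 = 23.80 kN/m.

23.8 kN/m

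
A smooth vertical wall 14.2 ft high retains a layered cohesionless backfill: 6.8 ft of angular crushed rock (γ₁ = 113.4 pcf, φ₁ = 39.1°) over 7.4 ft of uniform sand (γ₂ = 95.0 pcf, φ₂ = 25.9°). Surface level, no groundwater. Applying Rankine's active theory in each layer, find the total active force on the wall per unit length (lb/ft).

3850 lb/ft

K_a1 = tan²(45°−39.1°/2) = 0.2265; K_a2 = tan²(45°−25.9°/2) = 0.3920.
Layer 1: σ at base = K_a1 γ₁ h₁ = 174.6 psf; P₁ = ½×174.6×6.8 = 593.8.
Layer 2: σ_v at top = γ₁h₁ = 771.1; σ_h top = K_a2×771.1 = 302.3; σ_h base = K_a2×(771.1+95.0×7.4) = 577.8.
P₂ = ½(302.3+577.8)×7.4 = 3256. Total P_a = 593.8+3256 = 3850 lb/ft.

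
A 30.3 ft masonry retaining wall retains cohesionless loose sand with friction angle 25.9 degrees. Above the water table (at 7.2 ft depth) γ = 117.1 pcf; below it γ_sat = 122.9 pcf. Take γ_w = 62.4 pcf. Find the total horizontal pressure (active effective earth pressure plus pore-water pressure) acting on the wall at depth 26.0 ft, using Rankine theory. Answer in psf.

K_a = (1 − sin φ)/(1 + sin φ) = 0.3920.
γ' = 122.9 − 62.4 = 60.50 pcf.
Effective vertical stress at 26.0 ft: σ'_v = 117.1×7.2 + 60.50×18.8 = 1981 psf.
σ'_h = K_a σ'_v = 0.3920 × 1981 = 776.3 psf; u = γ_w × 18.8 = 1173 psf.
Total σ_h = 776.3 + 1173 = 1949 psf.

1950 psf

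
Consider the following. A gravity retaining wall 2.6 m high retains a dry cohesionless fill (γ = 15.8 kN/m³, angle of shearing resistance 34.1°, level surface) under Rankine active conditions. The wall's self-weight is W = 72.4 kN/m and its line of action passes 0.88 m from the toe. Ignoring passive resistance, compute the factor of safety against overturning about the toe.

4.89

K_a = tan²(45° − 34.1°/2) = 0.2815.
P_a = ½K_aγH² = 0.5×0.2815×15.8×2.6² = 15.03 kN/m, acting at H/3 = 0.8667 m above the base.
Overturning moment M_o = P_a × H/3 = 15.03 × 0.8667 = 13.03.
Resisting moment M_r = W × 0.88 = 72.4 × 0.88 = 63.71.
FS_overturning = M_r/M_o = 63.71/13.03 = 4.890.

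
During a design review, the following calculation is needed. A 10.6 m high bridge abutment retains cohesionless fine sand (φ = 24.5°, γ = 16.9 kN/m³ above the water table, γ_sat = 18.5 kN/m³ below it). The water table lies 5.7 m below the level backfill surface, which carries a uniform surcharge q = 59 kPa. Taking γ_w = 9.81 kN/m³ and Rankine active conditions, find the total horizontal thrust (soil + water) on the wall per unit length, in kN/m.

K_a = tan²(45° − φ/2) = 0.4137.
γ' = 18.5 − 9.81 = 8.690 kN/m³. h₂ = H − d_w = 4.9 m.
σ'_h: at surface K_a·q = 24.41; at WT K_a(q+γd_w) = 64.27; at base K_a(q+γd_w+γ'h₂) = 81.88 kPa.
P₁ = ½(24.41+64.27)×5.7 = 252.7; P₂ = ½(64.27+81.88)×4.9 = 358.1; P_w = ½γ_w h₂² = 117.8.
Total = 252.7+358.1+117.8 = 728.6 kN/m.

729 kN/m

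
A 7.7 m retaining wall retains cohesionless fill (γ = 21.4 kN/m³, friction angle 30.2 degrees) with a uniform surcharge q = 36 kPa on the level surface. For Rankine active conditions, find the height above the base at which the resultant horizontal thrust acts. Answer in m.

K_a = 0.3307.
Triangular part P₁ = ½K_aγH² = 209.8 at H/3 = 2.567 m; rectangular part P₂ = K_a q H = 91.66 at H/2 = 3.850 m.
ȳ = (P₁·2.567 + P₂·3.850)/(P₁+P₂) = 2.957 m.

2.96 m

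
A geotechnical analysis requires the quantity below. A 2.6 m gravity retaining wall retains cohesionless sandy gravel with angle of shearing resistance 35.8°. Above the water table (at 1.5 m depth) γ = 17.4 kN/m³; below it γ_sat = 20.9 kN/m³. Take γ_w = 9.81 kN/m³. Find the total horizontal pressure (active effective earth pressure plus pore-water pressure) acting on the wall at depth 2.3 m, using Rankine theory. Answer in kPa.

K_a = (1 − sin φ)/(1 + sin φ) = 0.2619.
γ' = 20.9 − 9.81 = 11.09 kN/m³.
Effective vertical stress at 2.3 m: σ'_v = 17.4×1.5 + 11.09×0.800 = 34.97 kPa.
σ'_h = K_a σ'_v = 0.2619 × 34.97 = 9.158 kPa; u = γ_w × 0.800 = 7.848 kPa.
Total σ_h = 9.158 + 7.848 = 17.01 kPa.

17.0 kPa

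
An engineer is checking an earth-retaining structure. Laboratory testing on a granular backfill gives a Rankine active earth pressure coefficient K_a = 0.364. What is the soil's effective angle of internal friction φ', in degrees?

27.8°

K_a = tan²(45° − φ/2) ⇒ 45° − φ/2 = arctan(√0.364) = 31.10°.
φ = 2(45° − 31.10°) = 27.79°.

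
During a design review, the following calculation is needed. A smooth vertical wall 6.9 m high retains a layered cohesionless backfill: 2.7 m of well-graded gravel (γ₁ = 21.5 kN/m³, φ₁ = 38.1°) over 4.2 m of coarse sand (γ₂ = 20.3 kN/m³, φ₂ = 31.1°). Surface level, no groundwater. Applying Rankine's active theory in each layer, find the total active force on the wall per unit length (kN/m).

K_a1 = tan²(45°−38.1°/2) = 0.2368; K_a2 = tan²(45°−31.1°/2) = 0.3188.
Layer 1: σ at base = K_a1 γ₁ h₁ = 13.75 kPa; P₁ = ½×13.75×2.7 = 18.56.
Layer 2: σ_v at top = γ₁h₁ = 58.05; σ_h top = K_a2×58.05 = 18.51; σ_h base = K_a2×(58.05+20.3×4.2) = 45.69.
P₂ = ½(18.51+45.69)×4.2 = 134.8. Total P_a = 18.56+134.8 = 153.4 kN/m.

153 kN/m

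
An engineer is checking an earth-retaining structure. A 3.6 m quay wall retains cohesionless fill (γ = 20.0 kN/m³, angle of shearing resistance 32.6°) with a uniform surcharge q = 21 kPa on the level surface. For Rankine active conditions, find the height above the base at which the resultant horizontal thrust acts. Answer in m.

K_a = 0.2997.
Triangular part P₁ = ½K_aγH² = 38.85 at H/3 = 1.200 m; rectangular part P₂ = K_a q H = 22.66 at H/2 = 1.800 m.
ȳ = (P₁·1.200 + P₂·1.800)/(P₁+P₂) = 1.421 m.

1.42 m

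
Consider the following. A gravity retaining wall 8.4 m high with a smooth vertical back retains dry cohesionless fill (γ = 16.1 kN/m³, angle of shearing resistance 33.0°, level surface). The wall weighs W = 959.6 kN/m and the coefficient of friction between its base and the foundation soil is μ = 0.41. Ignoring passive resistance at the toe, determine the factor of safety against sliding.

2.35

K_a = tan²(45° − 33.0°/2) = 0.2948.
P_a = ½K_aγH² = 0.5×0.2948×16.1×8.4² = 167.4 kN/m, acting at H/3 = 2.800 m above the base.
FS_sliding = μW / P_a = 0.41×959.6 / 167.4 = 2.350.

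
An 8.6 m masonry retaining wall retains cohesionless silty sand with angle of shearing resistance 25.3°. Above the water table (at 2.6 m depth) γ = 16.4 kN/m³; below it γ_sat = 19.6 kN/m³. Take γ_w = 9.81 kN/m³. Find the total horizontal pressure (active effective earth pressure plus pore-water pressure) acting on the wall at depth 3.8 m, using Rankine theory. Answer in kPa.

33.6 kPa

K_a = (1 − sin φ)/(1 + sin φ) = 0.4012.
γ' = 19.6 − 9.81 = 9.790 kN/m³.
Effective vertical stress at 3.8 m: σ'_v = 16.4×2.6 + 9.790×1.20 = 54.39 kPa.
σ'_h = K_a σ'_v = 0.4012 × 54.39 = 21.82 kPa; u = γ_w × 1.20 = 11.77 kPa.
Total σ_h = 21.82 + 11.77 = 33.59 kPa.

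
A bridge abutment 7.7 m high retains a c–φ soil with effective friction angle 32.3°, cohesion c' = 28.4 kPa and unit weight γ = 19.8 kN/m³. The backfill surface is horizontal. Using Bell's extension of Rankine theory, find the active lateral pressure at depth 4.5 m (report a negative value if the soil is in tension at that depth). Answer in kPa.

-4.25 kPa

K_a = (1 − sin φ)/(1 + sin φ) = 0.3035.
σ_a = K_a γ z − 2c√K_a = 0.3035×19.8×4.5 − 2×28.4×0.5509 = -4.250 kPa.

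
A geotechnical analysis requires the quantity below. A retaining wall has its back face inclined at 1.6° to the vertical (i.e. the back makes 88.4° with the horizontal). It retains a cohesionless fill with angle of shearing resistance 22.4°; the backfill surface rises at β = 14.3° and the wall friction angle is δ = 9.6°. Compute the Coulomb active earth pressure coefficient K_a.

K_a = sin²(α+φ) / [sin²α · sin(α−δ) · (1 + √{sin(φ+δ)sin(φ−β) / (sin(α−δ)sin(α+β))})²].
With α = 88.4°, φ = 22.4°, δ = 9.6°, β = 14.3°: K_a = 0.5447.

0.545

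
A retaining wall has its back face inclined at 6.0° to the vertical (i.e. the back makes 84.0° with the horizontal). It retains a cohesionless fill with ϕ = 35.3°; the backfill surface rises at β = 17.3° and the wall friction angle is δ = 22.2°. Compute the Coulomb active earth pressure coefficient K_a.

0.364

K_a = sin²(α+φ) / [sin²α · sin(α−δ) · (1 + √{sin(φ+δ)sin(φ−β) / (sin(α−δ)sin(α+β))})²].
With α = 84.0°, φ = 35.3°, δ = 22.2°, β = 17.3°: K_a = 0.3635.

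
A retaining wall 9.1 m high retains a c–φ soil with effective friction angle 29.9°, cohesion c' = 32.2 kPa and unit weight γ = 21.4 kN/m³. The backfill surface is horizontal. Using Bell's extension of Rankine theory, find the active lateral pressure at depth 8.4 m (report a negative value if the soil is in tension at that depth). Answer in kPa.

K_a = (1 − sin φ)/(1 + sin φ) = 0.3347.
σ_a = K_a γ z − 2c√K_a = 0.3347×21.4×8.4 − 2×32.2×0.5785 = 22.91 kPa.

22.9 kPa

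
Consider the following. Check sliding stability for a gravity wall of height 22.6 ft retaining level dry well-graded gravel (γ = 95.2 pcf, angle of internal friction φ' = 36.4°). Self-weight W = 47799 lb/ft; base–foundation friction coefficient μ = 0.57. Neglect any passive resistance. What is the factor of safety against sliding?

4.39

K_a = tan²(45° − 36.4°/2) = 0.2552.
P_a = ½K_aγH² = 0.5×0.2552×95.2×22.6² = 6204 lb/ft, acting at H/3 = 7.533 ft above the base.
FS_sliding = μW / P_a = 0.57×47799 / 6204 = 4.392.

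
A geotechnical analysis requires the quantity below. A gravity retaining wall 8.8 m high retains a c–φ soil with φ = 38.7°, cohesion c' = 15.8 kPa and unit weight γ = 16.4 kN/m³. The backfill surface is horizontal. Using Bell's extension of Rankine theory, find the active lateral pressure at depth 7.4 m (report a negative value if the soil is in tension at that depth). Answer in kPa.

K_a = (1 − sin φ)/(1 + sin φ) = 0.2306.
σ_a = K_a γ z − 2c√K_a = 0.2306×16.4×7.4 − 2×15.8×0.4802 = 12.81 kPa.

12.8 kPa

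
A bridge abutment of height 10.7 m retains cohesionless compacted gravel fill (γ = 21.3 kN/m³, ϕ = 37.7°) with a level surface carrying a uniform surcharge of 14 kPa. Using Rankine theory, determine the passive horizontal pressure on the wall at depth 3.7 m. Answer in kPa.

385 kPa

K_p = (1 + sin φ)/(1 − sin φ) = 4.148.
σ_v = γz + q = 21.3 × 3.7 + 14 = 92.81 kPa.
σ_h = K_p σ_v = 4.148 × 92.81 = 385.0 kPa.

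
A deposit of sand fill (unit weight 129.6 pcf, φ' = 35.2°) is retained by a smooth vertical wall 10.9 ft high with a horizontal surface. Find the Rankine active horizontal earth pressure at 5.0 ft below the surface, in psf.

174 psf

K_a = (1 − sin φ)/(1 + sin φ) = 0.2687.
σ_h = K_a γ z = 0.2687 × 129.6 × 5.0 = 174.1 psf.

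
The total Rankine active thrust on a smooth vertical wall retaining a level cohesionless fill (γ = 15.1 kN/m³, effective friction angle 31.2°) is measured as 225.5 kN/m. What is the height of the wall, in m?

9.70 m

K_a = 0.3175. P_a = ½ K_a γ H² ⇒ H = √(2P_a/(K_a γ)).
H = √(2×225.5/(0.3175×15.1)) = 9.699 m.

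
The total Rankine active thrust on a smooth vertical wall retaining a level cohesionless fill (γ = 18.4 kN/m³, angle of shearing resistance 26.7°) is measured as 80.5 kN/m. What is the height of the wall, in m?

4.80 m

K_a = 0.3800. P_a = ½ K_a γ H² ⇒ H = √(2P_a/(K_a γ)).
H = √(2×80.5/(0.3800×18.4)) = 4.799 m.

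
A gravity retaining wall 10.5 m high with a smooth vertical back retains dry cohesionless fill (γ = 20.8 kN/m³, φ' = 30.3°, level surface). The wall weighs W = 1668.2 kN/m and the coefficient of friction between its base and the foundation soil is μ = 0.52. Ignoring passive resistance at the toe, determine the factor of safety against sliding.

2.30

K_a = tan²(45° − 30.3°/2) = 0.3293.
P_a = ½K_aγH² = 0.5×0.3293×20.8×10.5² = 377.6 kN/m, acting at H/3 = 3.500 m above the base.
FS_sliding = μW / P_a = 0.52×1668.2 / 377.6 = 2.297.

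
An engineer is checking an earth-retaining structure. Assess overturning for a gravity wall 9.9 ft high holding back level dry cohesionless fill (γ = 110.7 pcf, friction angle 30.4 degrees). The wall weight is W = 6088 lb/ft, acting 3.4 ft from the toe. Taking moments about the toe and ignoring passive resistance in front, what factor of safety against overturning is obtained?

K_a = tan²(45° − 30.4°/2) = 0.3280.
P_a = ½K_aγH² = 0.5×0.3280×110.7×9.9² = 1779 lb/ft, acting at H/3 = 3.300 ft above the base.
Overturning moment M_o = P_a × H/3 = 1779 × 3.300 = 5872.
Resisting moment M_r = W × 3.4 = 6088 × 3.4 = 20700.
FS_overturning = M_r/M_o = 20700/5872 = 3.525.

3.53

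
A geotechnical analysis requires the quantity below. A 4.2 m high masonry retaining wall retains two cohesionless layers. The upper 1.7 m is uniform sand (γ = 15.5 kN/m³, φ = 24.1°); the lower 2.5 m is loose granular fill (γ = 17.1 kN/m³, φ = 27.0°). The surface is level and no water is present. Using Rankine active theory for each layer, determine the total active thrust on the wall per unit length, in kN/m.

54.2 kN/m

K_a1 = tan²(45°−24.1°/2) = 0.4201; K_a2 = tan²(45°−27.0°/2) = 0.3755.
Layer 1: σ at base = K_a1 γ₁ h₁ = 11.07 kPa; P₁ = ½×11.07×1.7 = 9.410.
Layer 2: σ_v at top = γ₁h₁ = 26.35; σ_h top = K_a2×26.35 = 9.895; σ_h base = K_a2×(26.35+17.1×2.5) = 25.95.
P₂ = ½(9.895+25.95)×2.5 = 44.80. Total P_a = 9.410+44.80 = 54.21 kN/m.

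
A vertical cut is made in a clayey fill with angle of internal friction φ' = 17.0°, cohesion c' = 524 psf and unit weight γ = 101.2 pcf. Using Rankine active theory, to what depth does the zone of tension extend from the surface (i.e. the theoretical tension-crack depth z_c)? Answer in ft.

14.0 ft

K_a = tan²(45° − 17.0°/2) = 0.5475; √K_a = 0.7400.
The active pressure is zero where K_a γ z = 2c√K_a, so z_c = 2c/(γ√K_a) = 2×524/(101.2×0.7400) = 13.99 ft.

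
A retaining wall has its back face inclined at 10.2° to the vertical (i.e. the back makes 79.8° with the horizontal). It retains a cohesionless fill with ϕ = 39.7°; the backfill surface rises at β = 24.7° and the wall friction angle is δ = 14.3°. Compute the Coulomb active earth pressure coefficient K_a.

K_a = sin²(α+φ) / [sin²α · sin(α−δ) · (1 + √{sin(φ+δ)sin(φ−β) / (sin(α−δ)sin(α+β))})²].
With α = 79.8°, φ = 39.7°, δ = 14.3°, β = 24.7°: K_a = 0.3884.

0.388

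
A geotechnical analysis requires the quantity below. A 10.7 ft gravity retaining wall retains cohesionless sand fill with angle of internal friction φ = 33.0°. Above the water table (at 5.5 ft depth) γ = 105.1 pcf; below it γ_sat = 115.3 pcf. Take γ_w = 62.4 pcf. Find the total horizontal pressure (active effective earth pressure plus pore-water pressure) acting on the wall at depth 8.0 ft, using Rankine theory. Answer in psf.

K_a = (1 − sin φ)/(1 + sin φ) = 0.2948.
γ' = 115.3 − 62.4 = 52.90 pcf.
Effective vertical stress at 8.0 ft: σ'_v = 105.1×5.5 + 52.90×2.50 = 710.3 psf.
σ'_h = K_a σ'_v = 0.2948 × 710.3 = 209.4 psf; u = γ_w × 2.50 = 156.0 psf.
Total σ_h = 209.4 + 156.0 = 365.4 psf.

365 psf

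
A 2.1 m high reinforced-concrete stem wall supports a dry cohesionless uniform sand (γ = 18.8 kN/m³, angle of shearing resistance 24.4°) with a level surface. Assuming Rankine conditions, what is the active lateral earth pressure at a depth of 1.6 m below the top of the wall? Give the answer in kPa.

12.5 kPa

K_a = (1 − sin φ)/(1 + sin φ) = 0.4153.
σ_h = K_a γ z = 0.4153 × 18.8 × 1.6 = 12.49 kPa.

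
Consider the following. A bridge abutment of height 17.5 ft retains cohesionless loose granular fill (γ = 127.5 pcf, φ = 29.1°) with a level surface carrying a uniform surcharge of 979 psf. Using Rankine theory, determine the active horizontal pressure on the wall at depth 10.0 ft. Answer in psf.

K_a = (1 − sin φ)/(1 + sin φ) = 0.3456.
σ_v = γz + q = 127.5 × 10.0 + 979 = 2254 psf.
σ_h = K_a σ_v = 0.3456 × 2254 = 779.0 psf.

779 psf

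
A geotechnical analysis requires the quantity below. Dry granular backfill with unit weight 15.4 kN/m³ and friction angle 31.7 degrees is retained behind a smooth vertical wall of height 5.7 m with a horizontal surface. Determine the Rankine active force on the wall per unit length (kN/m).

77.8 kN/m

K_a = tan²(45° − φ/2) = 0.3111.
P_a = ½ K_a γ H² = 0.5 × 0.3111 × 15.4 × 5.7² = 77.82 kN/m.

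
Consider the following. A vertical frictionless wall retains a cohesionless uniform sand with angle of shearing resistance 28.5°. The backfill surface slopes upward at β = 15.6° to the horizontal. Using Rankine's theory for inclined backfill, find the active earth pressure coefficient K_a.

K_a = cos β · (cos β − √(cos²β − cos²φ)) / (cos β + √(cos²β − cos²φ)).
cos β = 0.9632, cos φ = 0.8788, √(cos²β − cos²φ) = 0.3942.
K_a = 0.9632 × (0.9632 − 0.3942)/(0.9632 + 0.3942) = 0.4038.

0.404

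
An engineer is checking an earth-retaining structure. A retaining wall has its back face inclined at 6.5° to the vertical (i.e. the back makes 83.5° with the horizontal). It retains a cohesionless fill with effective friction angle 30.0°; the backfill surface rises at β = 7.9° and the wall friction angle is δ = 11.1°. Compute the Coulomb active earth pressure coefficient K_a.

K_a = sin²(α+φ) / [sin²α · sin(α−δ) · (1 + √{sin(φ+δ)sin(φ−β) / (sin(α−δ)sin(α+β))})²].
With α = 83.5°, φ = 30.0°, δ = 11.1°, β = 7.9°: K_a = 0.3923.

0.392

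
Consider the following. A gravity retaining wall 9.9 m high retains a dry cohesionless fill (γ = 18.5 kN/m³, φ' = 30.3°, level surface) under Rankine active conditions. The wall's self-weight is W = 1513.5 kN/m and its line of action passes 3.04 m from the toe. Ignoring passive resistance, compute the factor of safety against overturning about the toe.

K_a = tan²(45° − 30.3°/2) = 0.3293.
P_a = ½K_aγH² = 0.5×0.3293×18.5×9.9² = 298.6 kN/m, acting at H/3 = 3.300 m above the base.
Overturning moment M_o = P_a × H/3 = 298.6 × 3.300 = 985.2.
Resisting moment M_r = W × 3.04 = 1513.5 × 3.04 = 4601.
FS_overturning = M_r/M_o = 4601/985.2 = 4.670.

4.67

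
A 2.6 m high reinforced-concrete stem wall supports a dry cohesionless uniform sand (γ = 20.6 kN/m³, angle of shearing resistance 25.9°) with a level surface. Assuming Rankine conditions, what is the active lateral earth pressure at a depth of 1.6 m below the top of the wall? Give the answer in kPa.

K_a = (1 − sin φ)/(1 + sin φ) = 0.3920.
σ_h = K_a γ z = 0.3920 × 20.6 × 1.6 = 12.92 kPa.

12.9 kPa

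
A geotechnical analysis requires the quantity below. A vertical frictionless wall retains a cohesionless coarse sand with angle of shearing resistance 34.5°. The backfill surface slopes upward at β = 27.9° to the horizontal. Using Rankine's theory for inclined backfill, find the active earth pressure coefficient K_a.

K_a = cos β · (cos β − √(cos²β − cos²φ)) / (cos β + √(cos²β − cos²φ)).
cos β = 0.8838, cos φ = 0.8241, √(cos²β − cos²φ) = 0.3192.
K_a = 0.8838 × (0.8838 − 0.3192)/(0.8838 + 0.3192) = 0.4148.

0.415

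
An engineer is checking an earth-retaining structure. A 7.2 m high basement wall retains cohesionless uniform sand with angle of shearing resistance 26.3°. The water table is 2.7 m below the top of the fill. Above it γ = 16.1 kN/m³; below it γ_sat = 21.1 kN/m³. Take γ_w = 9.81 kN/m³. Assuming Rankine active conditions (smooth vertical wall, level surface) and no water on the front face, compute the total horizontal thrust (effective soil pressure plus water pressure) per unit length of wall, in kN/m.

K_a = tan²(45° − φ/2) = 0.3859.
γ' = 21.1 − 9.81 = 11.29 kN/m³. Depth below WT = 4.5 m.
σ'_h at WT = K_a γ d_w = 16.78 kPa; at base = 16.78 + K_a γ' × 4.5 = 36.38 kPa.
P₁ (0–2.7 m) = ½×16.78×2.7 = 22.65. P₂ (2.7–7.2 m) = ½(16.78+36.38)×4.5 = 119.6.
P_w = ½ γ_w h₂² = 0.5×9.81×4.5² = 99.33. Total = 22.65+119.6+99.33 = 241.6 kN/m.

242 kN/m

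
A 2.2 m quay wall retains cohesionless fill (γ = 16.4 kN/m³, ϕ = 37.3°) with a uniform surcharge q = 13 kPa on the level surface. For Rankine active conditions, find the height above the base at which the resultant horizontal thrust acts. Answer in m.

K_a = 0.2453.
Triangular part P₁ = ½K_aγH² = 9.737 at H/3 = 0.7333 m; rectangular part P₂ = K_a q H = 7.017 at H/2 = 1.100 m.
ȳ = (P₁·0.7333 + P₂·1.100)/(P₁+P₂) = 0.8869 m.

0.887 m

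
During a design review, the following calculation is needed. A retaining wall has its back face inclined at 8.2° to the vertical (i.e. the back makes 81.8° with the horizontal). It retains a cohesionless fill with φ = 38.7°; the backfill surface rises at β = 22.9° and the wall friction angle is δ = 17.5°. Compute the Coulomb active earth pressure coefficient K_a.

0.369

K_a = sin²(α+φ) / [sin²α · sin(α−δ) · (1 + √{sin(φ+δ)sin(φ−β) / (sin(α−δ)sin(α+β))})²].
With α = 81.8°, φ = 38.7°, δ = 17.5°, β = 22.9°: K_a = 0.3691.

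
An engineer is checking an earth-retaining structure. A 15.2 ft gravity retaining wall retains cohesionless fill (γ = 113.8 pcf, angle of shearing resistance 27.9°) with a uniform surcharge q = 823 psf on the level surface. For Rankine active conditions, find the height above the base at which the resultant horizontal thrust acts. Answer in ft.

K_a = 0.3625.
Triangular part P₁ = ½K_aγH² = 4765 at H/3 = 5.067 ft; rectangular part P₂ = K_a q H = 4534 at H/2 = 7.600 ft.
ȳ = (P₁·5.067 + P₂·7.600)/(P₁+P₂) = 6.302 ft.

6.30 ft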